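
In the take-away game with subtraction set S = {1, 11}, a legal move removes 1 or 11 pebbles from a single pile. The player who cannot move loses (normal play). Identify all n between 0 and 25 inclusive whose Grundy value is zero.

0, 2, 4, 6, 8, 10, 12, 14, 16, 18, 20, 22, 24

G(0) = 0
G(1) = mex{0} = 1
G(2) = mex{1} = 0
G(3) = mex{0} = 1
G(4) = mex{1} = 0
G(5) = mex{0} = 1
G(6) = mex{1} = 0
G(7) = mex{0} = 1
G(8) = mex{1} = 0
G(9) = mex{0} = 1
G(10) = mex{1} = 0
G(11) = mex{0,0} = 1
G(12) = mex{1,1} = 0
G(13) = mex{0,0} = 1
G(14) = mex{1,1} = 0
G(15) = mex{0,0} = 1
G(16) = mex{1,1} = 0
G(17) = mex{0,0} = 1
G(18) = mex{1,1} = 0
G(19) = mex{0,0} = 1
G(20) = mex{1,1} = 0
G(21) = mex{0,0} = 1
G(22) = mex{1,1} = 0
G(23) = mex{0,0} = 1
G(24) = mex{1,1} = 0
G(25) = mex{0,0} = 1
P-positions are exactly the n with G(n) = 0.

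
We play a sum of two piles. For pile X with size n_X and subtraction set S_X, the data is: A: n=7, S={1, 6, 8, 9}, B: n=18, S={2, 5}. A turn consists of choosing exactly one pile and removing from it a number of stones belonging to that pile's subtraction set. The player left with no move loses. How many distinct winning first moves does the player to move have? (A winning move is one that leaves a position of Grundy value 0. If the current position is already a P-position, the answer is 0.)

Pile A, S = {1, 6, 8, 9}:
G(0) = 0
G(1) = mex{0} = 1
G(2) = mex{1} = 0
G(3) = mex{0} = 1
G(4) = mex{1} = 0
G(5) = mex{0} = 1
G(6) = mex{1,0} = 2
G(7) = mex{2,1} = 0
G_A(7) = 0.
Pile B, S = {2, 5}:
n :  0  1  2  3  4  5  6  7  8  9 10 11 12 13 14 15 16 17 18
G :  0  0  1  1  0  2  1  0  0  1  1  0  2  1  0  0  1  1  0
G_B(18) = 0.
Combined Grundy value = 0 ⊕ 0 = 0.
A winning move leaves total XOR = 0, i.e. changes one component's Grundy value g to g ⊕ X where X is the current total.
Pile A: target g' = 0⊕0 = 0, but every legal move changes the Grundy value (mex property), so 0 moves.
Pile B: target g' = 0⊕0 = 0, but every legal move changes the Grundy value (mex property), so 0 moves.

0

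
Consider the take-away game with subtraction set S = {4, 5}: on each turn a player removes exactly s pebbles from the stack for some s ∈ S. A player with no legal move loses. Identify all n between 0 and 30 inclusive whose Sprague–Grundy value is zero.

n :  0  1  2  3  4  5  6  7  8  9 10 11 12 13 14 15 16 17 18 19 20 21 22 23 24 25 26 27 28 29 30
G :  0  0  0  0  1  1  1  1  2  0  0  0  0  1  1  1  1  2  0  0  0  0  1  1  1  1  2  0  0  0  0
P-positions are exactly the n with G(n) = 0.

0, 1, 2, 3, 9, 10, 11, 12, 18, 19, 20, 21, 27, 28, 29, 30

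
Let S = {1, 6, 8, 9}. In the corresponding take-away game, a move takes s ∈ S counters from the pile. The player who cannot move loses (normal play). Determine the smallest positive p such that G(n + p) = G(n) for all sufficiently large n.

G(0) = 0
G(1) = mex{0} = 1
G(2) = mex{1} = 0
G(3) = mex{0} = 1
G(4) = mex{1} = 0
G(5) = mex{0} = 1
G(6) = mex{1,0} = 2
G(7) = mex{2,1} = 0
G(8) = mex{0,0,0} = 1
G(9) = mex{1,1,1,0} = 2
G(10) = mex{2,0,0,1} = 3
G(11) = mex{3,1,1,0} = 2
G(12) = mex{2,2,0,1} = 3
G(13) = mex{3,0,1,0} = 2
G(14) = mex{2,1,2,1} = 0
G(15) = mex{0,2,0,2} = 1
G(16) = mex{1,3,1,0} = 2
G(17) = mex{2,2,2,1} = 0
G(18) = mex{0,3,3,2} = 1
G(19) = mex{1,2,2,3} = 0
G(20) = mex{0,0,3,2} = 1
G(21) = mex{1,1,2,3} = 0
G(22) = mex{0,2,0,2} = 1
G(23) = mex{1,0,1,0} = 2
G(24) = mex{2,1,2,1} = 0
G(25) = mex{0,0,0,2} = 1
G(26) = mex{1,1,1,0} = 2
G(27) = mex{2,0,0,1} = 3
G(28) = mex{3,1,1,0} = 2
G(29) = mex{2,2,0,1} = 3
G(30) = mex{3,0,1,0} = 2
G(31) = mex{2,1,2,1} = 0
G(32) = mex{0,2,0,2} = 1
G(33) = mex{1,3,1,0} = 2
G(34) = mex{2,2,2,1} = 0
G(35) = mex{0,3,3,2} = 1
G(n+17) = G(n) holds for n = 0,…,8 (a full window of length max(S) = 9), so the sequence is purely periodic with period 17.

17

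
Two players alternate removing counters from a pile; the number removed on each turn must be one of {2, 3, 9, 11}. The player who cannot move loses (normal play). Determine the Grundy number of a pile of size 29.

G(0) = 0
G(1) = mex{} = 0
G(2) = mex{0} = 1
G(3) = mex{0,0} = 1
G(4) = mex{1,0} = 2
G(5) = mex{1,1} = 0
G(6) = mex{2,1} = 0
G(7) = mex{0,2} = 1
G(8) = mex{0,0} = 1
G(9) = mex{1,0,0} = 2
G(10) = mex{1,1,0} = 2
G(11) = mex{2,1,1,0} = 3
G(12) = mex{2,2,1,0} = 3
G(13) = mex{3,2,2,1} = 0
G(14) = mex{3,3,0,1} = 2
G(15) = mex{0,3,0,2} = 1
G(16) = mex{2,0,1,0} = 3
G(17) = mex{1,2,1,0} = 3
G(18) = mex{3,1,2,1} = 0
G(19) = mex{3,3,2,1} = 0
G(20) = mex{0,3,3,2} = 1
G(21) = mex{0,0,3,2} = 1
G(22) = mex{1,0,0,3} = 2
G(23) = mex{1,1,2,3} = 0
G(24) = mex{2,1,1,0} = 3
G(25) = mex{0,2,3,2} = 1
G(26) = mex{3,0,3,1} = 2
G(27) = mex{1,3,0,3} = 2
G(28) = mex{2,1,0,3} = 4
G(29) = mex{2,2,1,0} = 3

3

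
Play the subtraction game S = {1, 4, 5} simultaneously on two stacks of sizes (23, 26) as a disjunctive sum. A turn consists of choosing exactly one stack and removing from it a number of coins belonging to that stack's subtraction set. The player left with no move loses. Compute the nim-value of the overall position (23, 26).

All stacks use S = {1, 4, 5}:
G(0) = 0
G(1) = mex{0} = 1
G(2) = mex{1} = 0
G(3) = mex{0} = 1
G(4) = mex{1,0} = 2
G(5) = mex{2,1,0} = 3
G(6) = mex{3,0,1} = 2
G(7) = mex{2,1,0} = 3
G(8) = mex{3,2,1} = 0
G(9) = mex{0,3,2} = 1
G(10) = mex{1,2,3} = 0
G(11) = mex{0,3,2} = 1
G(12) = mex{1,0,3} = 2
G(13) = mex{2,1,0} = 3
G(14) = mex{3,0,1} = 2
G(15) = mex{2,1,0} = 3
G(16) = mex{3,2,1} = 0
G(17) = mex{0,3,2} = 1
G(18) = mex{1,2,3} = 0
G(19) = mex{0,3,2} = 1
G(20) = mex{1,0,3} = 2
G(21) = mex{2,1,0} = 3
G(22) = mex{3,0,1} = 2
G(23) = mex{2,1,0} = 3
G(24) = mex{3,2,1} = 0
G(25) = mex{0,3,2} = 1
G(26) = mex{1,2,3} = 0
Stack A: G(23) = 3.
Stack B: G(26) = 0.
Combined Grundy value = 3 ⊕ 0 = 3.

3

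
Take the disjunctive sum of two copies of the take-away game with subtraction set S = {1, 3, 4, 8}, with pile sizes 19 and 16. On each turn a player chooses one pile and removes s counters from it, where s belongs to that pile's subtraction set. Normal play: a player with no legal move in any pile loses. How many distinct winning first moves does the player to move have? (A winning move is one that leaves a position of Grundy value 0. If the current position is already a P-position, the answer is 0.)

2

All piles use S = {1, 3, 4, 8}:
G(0) = 0
G(1) = mex{0} = 1
G(2) = mex{1} = 0
G(3) = mex{0,0} = 1
G(4) = mex{1,1,0} = 2
G(5) = mex{2,0,1} = 3
G(6) = mex{3,1,0} = 2
G(7) = mex{2,2,1} = 0
G(8) = mex{0,3,2,0} = 1
G(9) = mex{1,2,3,1} = 0
G(10) = mex{0,0,2,0} = 1
G(11) = mex{1,1,0,1} = 2
G(12) = mex{2,0,1,2} = 3
G(13) = mex{3,1,0,3} = 2
G(14) = mex{2,2,1,2} = 0
G(15) = mex{0,3,2,0} = 1
G(16) = mex{1,2,3,1} = 0
G(17) = mex{0,0,2,0} = 1
G(18) = mex{1,1,0,1} = 2
G(19) = mex{2,0,1,2} = 3
Pile A: G(19) = 3.
Pile B: G(16) = 0.
Combined Grundy value = 3 ⊕ 0 = 3.
A winning move leaves total XOR = 0, i.e. changes one component's Grundy value g to g ⊕ X where X is the current total.
Pile A: need g' = 3⊕3 = 0. Options: 19−1→G=2, 19−3→G=0, 19−4→G=1, 19−8→G=2. Hits: 1.
Pile B: need g' = 0⊕3 = 3. Options: 16−1→G=1, 16−3→G=2, 16−4→G=3, 16−8→G=1. Hits: 1.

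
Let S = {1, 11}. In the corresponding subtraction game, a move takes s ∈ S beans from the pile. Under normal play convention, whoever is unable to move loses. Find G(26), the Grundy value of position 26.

G(0) = 0
G(1) = mex{0} = 1
G(2) = mex{1} = 0
G(3) = mex{0} = 1
G(4) = mex{1} = 0
G(5) = mex{0} = 1
G(6) = mex{1} = 0
G(7) = mex{0} = 1
G(8) = mex{1} = 0
G(9) = mex{0} = 1
G(10) = mex{1} = 0
G(11) = mex{0,0} = 1
G(12) = mex{1,1} = 0
G(13) = mex{0,0} = 1
G(14) = mex{1,1} = 0
G(15) = mex{0,0} = 1
G(16) = mex{1,1} = 0
G(17) = mex{0,0} = 1
G(18) = mex{1,1} = 0
G(19) = mex{0,0} = 1
G(20) = mex{1,1} = 0
G(21) = mex{0,0} = 1
G(22) = mex{1,1} = 0
G(23) = mex{0,0} = 1
G(24) = mex{1,1} = 0
G(25) = mex{0,0} = 1
G(26) = mex{1,1} = 0

0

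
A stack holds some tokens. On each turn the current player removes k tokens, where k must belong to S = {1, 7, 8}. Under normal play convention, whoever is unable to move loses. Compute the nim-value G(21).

G(0) = 0
G(1) = mex{0} = 1
G(2) = mex{1} = 0
G(3) = mex{0} = 1
G(4) = mex{1} = 0
G(5) = mex{0} = 1
G(6) = mex{1} = 0
G(7) = mex{0,0} = 1
G(8) = mex{1,1,0} = 2
G(9) = mex{2,0,1} = 3
G(10) = mex{3,1,0} = 2
G(11) = mex{2,0,1} = 3
G(12) = mex{3,1,0} = 2
G(13) = mex{2,0,1} = 3
G(14) = mex{3,1,0} = 2
G(15) = mex{2,2,1} = 0
G(16) = mex{0,3,2} = 1
G(17) = mex{1,2,3} = 0
G(18) = mex{0,3,2} = 1
G(19) = mex{1,2,3} = 0
G(20) = mex{0,3,2} = 1
G(21) = mex{1,2,3} = 0

0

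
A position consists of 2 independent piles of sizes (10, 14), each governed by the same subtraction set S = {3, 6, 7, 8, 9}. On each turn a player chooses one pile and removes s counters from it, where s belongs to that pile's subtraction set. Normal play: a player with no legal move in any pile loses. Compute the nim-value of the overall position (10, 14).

All piles use S = {3, 6, 7, 8, 9}:
G(0) = 0
G(1) = mex{} = 0
G(2) = mex{} = 0
G(3) = mex{0} = 1
G(4) = mex{0} = 1
G(5) = mex{0} = 1
G(6) = mex{1,0} = 2
G(7) = mex{1,0,0} = 2
G(8) = mex{1,0,0,0} = 2
G(9) = mex{2,1,0,0,0} = 3
G(10) = mex{2,1,1,0,0} = 3
G(11) = mex{2,1,1,1,0} = 3
G(12) = mex{3,2,1,1,1} = 0
G(13) = mex{3,2,2,1,1} = 0
G(14) = mex{3,2,2,2,1} = 0
Pile A: G(10) = 3.
Pile B: G(14) = 0.
Combined Grundy value = 3 ⊕ 0 = 3.

3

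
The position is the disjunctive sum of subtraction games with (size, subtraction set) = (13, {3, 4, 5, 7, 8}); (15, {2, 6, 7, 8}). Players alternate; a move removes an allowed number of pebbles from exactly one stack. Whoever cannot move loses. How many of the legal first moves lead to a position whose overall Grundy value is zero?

Stack A, S = {3, 4, 5, 7, 8}:
n :  0  1  2  3  4  5  6  7  8  9 10 11 12 13
G :  0  0  0  1  1  1  2  2  2  3  3  0  0  0
G_A(13) = 0.
Stack B, S = {2, 6, 7, 8}:
G(0) = 0
G(1) = mex{} = 0
G(2) = mex{0} = 1
G(3) = mex{0} = 1
G(4) = mex{1} = 0
G(5) = mex{1} = 0
G(6) = mex{0,0} = 1
G(7) = mex{0,0,0} = 1
G(8) = mex{1,1,0,0} = 2
G(9) = mex{1,1,1,0} = 2
G(10) = mex{2,0,1,1} = 3
G(11) = mex{2,0,0,1} = 3
G(12) = mex{3,1,0,0} = 2
G(13) = mex{3,1,1,0} = 2
G(14) = mex{2,2,1,1} = 0
G(15) = mex{2,2,2,1} = 0
G_B(15) = 0.
Combined Grundy value = 0 ⊕ 0 = 0.
A winning move leaves total XOR = 0, i.e. changes one component's Grundy value g to g ⊕ X where X is the current total.
Stack A: target g' = 0⊕0 = 0, but every legal move changes the Grundy value (mex property), so 0 moves.
Stack B: target g' = 0⊕0 = 0, but every legal move changes the Grundy value (mex property), so 0 moves.

0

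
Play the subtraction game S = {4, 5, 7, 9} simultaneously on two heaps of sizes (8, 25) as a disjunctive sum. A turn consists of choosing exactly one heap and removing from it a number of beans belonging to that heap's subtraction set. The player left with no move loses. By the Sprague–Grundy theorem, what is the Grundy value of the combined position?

1

All heaps use S = {4, 5, 7, 9}:
n :  0  1  2  3  4  5  6  7  8  9 10 11 12 13 14 15 16 17 18 19 20 21 22 23 24 25
G :  0  0  0  0  1  1  1  1  2  2  2  2  3  0  0  0  0  1  1  1  1  2  2  2  2  3
Heap A: G(8) = 2.
Heap B: G(25) = 3.
Combined Grundy value = 2 ⊕ 3 = 1.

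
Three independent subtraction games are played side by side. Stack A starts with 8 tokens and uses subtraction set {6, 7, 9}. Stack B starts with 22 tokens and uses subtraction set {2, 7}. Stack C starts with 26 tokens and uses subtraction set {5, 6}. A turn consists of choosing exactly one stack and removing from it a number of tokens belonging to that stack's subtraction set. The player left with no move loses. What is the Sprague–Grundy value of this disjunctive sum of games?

1

Stack A, S = {6, 7, 9}:
n : 0 1 2 3 4 5 6 7 8
G : 0 0 0 0 0 0 1 1 1
G_A(8) = 1.
Stack B, S = {2, 7}:
G(0) = 0
G(1) = mex{} = 0
G(2) = mex{0} = 1
G(3) = mex{0} = 1
G(4) = mex{1} = 0
G(5) = mex{1} = 0
G(6) = mex{0} = 1
G(7) = mex{0,0} = 1
G(8) = mex{1,0} = 2
G(9) = mex{1,1} = 0
G(10) = mex{2,1} = 0
G(11) = mex{0,0} = 1
G(12) = mex{0,0} = 1
G(13) = mex{1,1} = 0
G(14) = mex{1,1} = 0
G(15) = mex{0,2} = 1
G(16) = mex{0,0} = 1
G(17) = mex{1,0} = 2
G(18) = mex{1,1} = 0
G(19) = mex{2,1} = 0
G(20) = mex{0,0} = 1
G(21) = mex{0,0} = 1
G(22) = mex{1,1} = 0
G_B(22) = 0.
Stack C, S = {5, 6}:
G(0) = 0
G(1) = mex{} = 0
G(2) = mex{} = 0
G(3) = mex{} = 0
G(4) = mex{} = 0
G(5) = mex{0} = 1
G(6) = mex{0,0} = 1
G(7) = mex{0,0} = 1
G(8) = mex{0,0} = 1
G(9) = mex{0,0} = 1
G(10) = mex{1,0} = 2
G(11) = mex{1,1} = 0
G(12) = mex{1,1} = 0
G(13) = mex{1,1} = 0
G(14) = mex{1,1} = 0
G(15) = mex{2,1} = 0
G(16) = mex{0,2} = 1
G(17) = mex{0,0} = 1
G(18) = mex{0,0} = 1
G(19) = mex{0,0} = 1
G(20) = mex{0,0} = 1
G(21) = mex{1,0} = 2
G(22) = mex{1,1} = 0
G(23) = mex{1,1} = 0
G(24) = mex{1,1} = 0
G(25) = mex{1,1} = 0
G(26) = mex{2,1} = 0
G_C(26) = 0.
Combined Grundy value = 1 ⊕ 0 ⊕ 0 = 1.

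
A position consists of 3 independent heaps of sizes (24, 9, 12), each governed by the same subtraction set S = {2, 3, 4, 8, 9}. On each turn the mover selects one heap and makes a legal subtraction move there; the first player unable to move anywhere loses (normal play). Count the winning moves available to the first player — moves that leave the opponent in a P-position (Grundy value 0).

All heaps use S = {2, 3, 4, 8, 9}:
G(0) = 0
G(1) = mex{} = 0
G(2) = mex{0} = 1
G(3) = mex{0,0} = 1
G(4) = mex{1,0,0} = 2
G(5) = mex{1,1,0} = 2
G(6) = mex{2,1,1} = 0
G(7) = mex{2,2,1} = 0
G(8) = mex{0,2,2,0} = 1
G(9) = mex{0,0,2,0,0} = 1
G(10) = mex{1,0,0,1,0} = 2
G(11) = mex{1,1,0,1,1} = 2
G(12) = mex{2,1,1,2,1} = 0
G(13) = mex{2,2,1,2,2} = 0
G(14) = mex{0,2,2,0,2} = 1
G(15) = mex{0,0,2,0,0} = 1
G(16) = mex{1,0,0,1,0} = 2
G(17) = mex{1,1,0,1,1} = 2
G(18) = mex{2,1,1,2,1} = 0
G(19) = mex{2,2,1,2,2} = 0
G(20) = mex{0,2,2,0,2} = 1
G(21) = mex{0,0,2,0,0} = 1
G(22) = mex{1,0,0,1,0} = 2
G(23) = mex{1,1,0,1,1} = 2
G(24) = mex{2,1,1,2,1} = 0
Heap A: G(24) = 0.
Heap B: G(9) = 1.
Heap C: G(12) = 0.
Combined Grundy value = 0 ⊕ 1 ⊕ 0 = 1.
A winning move leaves total XOR = 0, i.e. changes one component's Grundy value g to g ⊕ X where X is the current total.
Heap A: need g' = 0⊕1 = 1. Options: 24−2→G=2, 24−3→G=1, 24−4→G=1, 24−8→G=2, 24−9→G=1. Hits: 3.
Heap B: need g' = 1⊕1 = 0. Options: 9−2→G=0, 9−3→G=0, 9−4→G=2, 9−8→G=0, 9−9→G=0. Hits: 4.
Heap C: need g' = 0⊕1 = 1. Options: 12−2→G=2, 12−3→G=1, 12−4→G=1, 12−8→G=2, 12−9→G=1. Hits: 3.

10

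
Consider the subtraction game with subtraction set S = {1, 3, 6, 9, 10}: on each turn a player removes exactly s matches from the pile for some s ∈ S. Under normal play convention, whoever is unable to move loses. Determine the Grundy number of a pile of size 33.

1

G(0) = 0
G(1) = mex{0} = 1
G(2) = mex{1} = 0
G(3) = mex{0,0} = 1
G(4) = mex{1,1} = 0
G(5) = mex{0,0} = 1
G(6) = mex{1,1,0} = 2
G(7) = mex{2,0,1} = 3
G(8) = mex{3,1,0} = 2
G(9) = mex{2,2,1,0} = 3
G(10) = mex{3,3,0,1,0} = 2
G(11) = mex{2,2,1,0,1} = 3
G(12) = mex{3,3,2,1,0} = 4
G(13) = mex{4,2,3,0,1} = 5
G(14) = mex{5,3,2,1,0} = 4
G(15) = mex{4,4,3,2,1} = 0
G(16) = mex{0,5,2,3,2} = 1
G(17) = mex{1,4,3,2,3} = 0
G(18) = mex{0,0,4,3,2} = 1
G(19) = mex{1,1,5,2,3} = 0
G(20) = mex{0,0,4,3,2} = 1
G(21) = mex{1,1,0,4,3} = 2
G(22) = mex{2,0,1,5,4} = 3
G(23) = mex{3,1,0,4,5} = 2
G(24) = mex{2,2,1,0,4} = 3
G(25) = mex{3,3,0,1,0} = 2
G(26) = mex{2,2,1,0,1} = 3
G(27) = mex{3,3,2,1,0} = 4
G(28) = mex{4,2,3,0,1} = 5
G(29) = mex{5,3,2,1,0} = 4
G(30) = mex{4,4,3,2,1} = 0
G(31) = mex{0,5,2,3,2} = 1
G(32) = mex{1,4,3,2,3} = 0
G(33) = mex{0,0,4,3,2} = 1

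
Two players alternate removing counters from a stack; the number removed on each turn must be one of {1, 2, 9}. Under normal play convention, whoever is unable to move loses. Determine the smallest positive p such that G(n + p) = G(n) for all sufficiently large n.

n :  0  1  2  3  4  5  6  7  8  9 10 11 12 13 14 15 16 17 18 19 20 21
G :  0  1  2  0  1  2  0  1  2  3  0  1  2  0  1  2  0  1  2  3  0  1
G(n+10) = G(n) holds for n = 0,…,8 (a full window of length max(S) = 9), so the sequence is purely periodic with period 10.

10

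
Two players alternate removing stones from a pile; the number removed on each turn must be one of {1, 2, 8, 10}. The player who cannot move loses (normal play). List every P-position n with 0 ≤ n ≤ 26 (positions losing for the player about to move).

0, 3, 6, 9, 12, 15, 18, 21, 24

G(0) = 0
G(1) = mex{0} = 1
G(2) = mex{1,0} = 2
G(3) = mex{2,1} = 0
G(4) = mex{0,2} = 1
G(5) = mex{1,0} = 2
G(6) = mex{2,1} = 0
G(7) = mex{0,2} = 1
G(8) = mex{1,0,0} = 2
G(9) = mex{2,1,1} = 0
G(10) = mex{0,2,2,0} = 1
G(11) = mex{1,0,0,1} = 2
G(12) = mex{2,1,1,2} = 0
G(13) = mex{0,2,2,0} = 1
G(14) = mex{1,0,0,1} = 2
G(15) = mex{2,1,1,2} = 0
G(16) = mex{0,2,2,0} = 1
G(17) = mex{1,0,0,1} = 2
G(18) = mex{2,1,1,2} = 0
G(19) = mex{0,2,2,0} = 1
G(20) = mex{1,0,0,1} = 2
G(21) = mex{2,1,1,2} = 0
G(22) = mex{0,2,2,0} = 1
G(23) = mex{1,0,0,1} = 2
G(24) = mex{2,1,1,2} = 0
G(25) = mex{0,2,2,0} = 1
G(26) = mex{1,0,0,1} = 2
P-positions are exactly the n with G(n) = 0.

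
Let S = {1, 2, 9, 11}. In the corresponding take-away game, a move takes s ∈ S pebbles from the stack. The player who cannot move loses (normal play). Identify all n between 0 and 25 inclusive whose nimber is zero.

0, 3, 6, 10, 13, 16, 20, 23

n :  0  1  2  3  4  5  6  7  8  9 10 11 12 13 14 15 16 17 18 19 20 21 22 23 24 25
G :  0  1  2  0  1  2  0  1  2  3  0  1  2  0  1  2  0  1  2  3  0  1  2  0  1  2
P-positions are exactly the n with G(n) = 0.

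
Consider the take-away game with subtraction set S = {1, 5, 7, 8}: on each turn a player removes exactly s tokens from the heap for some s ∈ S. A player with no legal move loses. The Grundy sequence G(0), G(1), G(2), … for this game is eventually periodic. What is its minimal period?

n :  0  1  2  3  4  5  6  7  8  9 10 11 12 13 14 15 16 17 18 19 20 21 22 23 24 25 26 27 28 29 30 31
G :  0  1  0  1  0  1  0  1  2  3  2  3  2  3  2  0  1  0  1  0  1  0  1  2  3  2  3  2  3  2  0  1
G(n+15) = G(n) holds for n = 0,…,7 (a full window of length max(S) = 8), so the sequence is purely periodic with period 15.

15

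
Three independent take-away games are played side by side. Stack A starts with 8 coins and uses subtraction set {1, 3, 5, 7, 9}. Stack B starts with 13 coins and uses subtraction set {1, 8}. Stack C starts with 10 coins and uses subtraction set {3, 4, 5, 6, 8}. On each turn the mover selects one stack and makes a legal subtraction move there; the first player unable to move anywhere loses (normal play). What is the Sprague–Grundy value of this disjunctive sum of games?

Stack A, S = {1, 3, 5, 7, 9}:
G(0) = 0
G(1) = mex{0} = 1
G(2) = mex{1} = 0
G(3) = mex{0,0} = 1
G(4) = mex{1,1} = 0
G(5) = mex{0,0,0} = 1
G(6) = mex{1,1,1} = 0
G(7) = mex{0,0,0,0} = 1
G(8) = mex{1,1,1,1} = 0
G_A(8) = 0.
Stack B, S = {1, 8}:
G(0) = 0
G(1) = mex{0} = 1
G(2) = mex{1} = 0
G(3) = mex{0} = 1
G(4) = mex{1} = 0
G(5) = mex{0} = 1
G(6) = mex{1} = 0
G(7) = mex{0} = 1
G(8) = mex{1,0} = 2
G(9) = mex{2,1} = 0
G(10) = mex{0,0} = 1
G(11) = mex{1,1} = 0
G(12) = mex{0,0} = 1
G(13) = mex{1,1} = 0
G_B(13) = 0.
Stack C, S = {3, 4, 5, 6, 8}:
G(0) = 0
G(1) = mex{} = 0
G(2) = mex{} = 0
G(3) = mex{0} = 1
G(4) = mex{0,0} = 1
G(5) = mex{0,0,0} = 1
G(6) = mex{1,0,0,0} = 2
G(7) = mex{1,1,0,0} = 2
G(8) = mex{1,1,1,0,0} = 2
G(9) = mex{2,1,1,1,0} = 3
G(10) = mex{2,2,1,1,0} = 3
G_C(10) = 3.
Combined Grundy value = 0 ⊕ 0 ⊕ 3 = 3.

3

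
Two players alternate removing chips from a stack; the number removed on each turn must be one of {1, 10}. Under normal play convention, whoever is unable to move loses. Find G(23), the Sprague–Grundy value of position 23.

1

G(0) = 0
G(1) = mex{0} = 1
G(2) = mex{1} = 0
G(3) = mex{0} = 1
G(4) = mex{1} = 0
G(5) = mex{0} = 1
G(6) = mex{1} = 0
G(7) = mex{0} = 1
G(8) = mex{1} = 0
G(9) = mex{0} = 1
G(10) = mex{1,0} = 2
G(11) = mex{2,1} = 0
G(12) = mex{0,0} = 1
G(13) = mex{1,1} = 0
G(14) = mex{0,0} = 1
G(15) = mex{1,1} = 0
G(16) = mex{0,0} = 1
G(17) = mex{1,1} = 0
G(18) = mex{0,0} = 1
G(19) = mex{1,1} = 0
G(20) = mex{0,2} = 1
G(21) = mex{1,0} = 2
G(22) = mex{2,1} = 0
G(23) = mex{0,0} = 1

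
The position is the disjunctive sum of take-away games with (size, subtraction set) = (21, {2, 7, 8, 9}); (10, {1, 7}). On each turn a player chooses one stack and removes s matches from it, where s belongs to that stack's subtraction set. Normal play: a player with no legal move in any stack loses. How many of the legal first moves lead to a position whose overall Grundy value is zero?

Stack A, S = {2, 7, 8, 9}:
G(0) = 0
G(1) = mex{} = 0
G(2) = mex{0} = 1
G(3) = mex{0} = 1
G(4) = mex{1} = 0
G(5) = mex{1} = 0
G(6) = mex{0} = 1
G(7) = mex{0,0} = 1
G(8) = mex{1,0,0} = 2
G(9) = mex{1,1,0,0} = 2
G(10) = mex{2,1,1,0} = 3
G(11) = mex{2,0,1,1} = 3
G(12) = mex{3,0,0,1} = 2
G(13) = mex{3,1,0,0} = 2
G(14) = mex{2,1,1,0} = 3
G(15) = mex{2,2,1,1} = 0
G(16) = mex{3,2,2,1} = 0
G(17) = mex{0,3,2,2} = 1
G(18) = mex{0,3,3,2} = 1
G(19) = mex{1,2,3,3} = 0
G(20) = mex{1,2,2,3} = 0
G(21) = mex{0,3,2,2} = 1
G_A(21) = 1.
Stack B, S = {1, 7}:
n :  0  1  2  3  4  5  6  7  8  9 10
G :  0  1  0  1  0  1  0  1  0  1  0
G_B(10) = 0.
Combined Grundy value = 1 ⊕ 0 = 1.
A winning move leaves total XOR = 0, i.e. changes one component's Grundy value g to g ⊕ X where X is the current total.
Stack A: need g' = 1⊕1 = 0. Options: 21−2→G=0, 21−7→G=3, 21−8→G=2, 21−9→G=2. Hits: 1.
Stack B: need g' = 0⊕1 = 1. Options: 10−1→G=1, 10−7→G=1. Hits: 2.

3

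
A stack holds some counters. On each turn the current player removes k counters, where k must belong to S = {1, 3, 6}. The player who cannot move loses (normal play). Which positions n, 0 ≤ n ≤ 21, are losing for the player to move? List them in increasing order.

0, 2, 4, 9, 11, 13, 18, 20

n :  0  1  2  3  4  5  6  7  8  9 10 11 12 13 14 15 16 17 18 19 20 21
G :  0  1  0  1  0  1  2  3  2  0  1  0  1  0  1  2  3  2  0  1  0  1
P-positions are exactly the n with G(n) = 0.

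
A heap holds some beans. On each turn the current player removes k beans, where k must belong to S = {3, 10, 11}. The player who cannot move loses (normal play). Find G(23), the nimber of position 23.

1

G(0) = 0
G(1) = mex{} = 0
G(2) = mex{} = 0
G(3) = mex{0} = 1
G(4) = mex{0} = 1
G(5) = mex{0} = 1
G(6) = mex{1} = 0
G(7) = mex{1} = 0
G(8) = mex{1} = 0
G(9) = mex{0} = 1
G(10) = mex{0,0} = 1
G(11) = mex{0,0,0} = 1
G(12) = mex{1,0,0} = 2
G(13) = mex{1,1,0} = 2
G(14) = mex{1,1,1} = 0
G(15) = mex{2,1,1} = 0
G(16) = mex{2,0,1} = 3
G(17) = mex{0,0,0} = 1
G(18) = mex{0,0,0} = 1
G(19) = mex{3,1,0} = 2
G(20) = mex{1,1,1} = 0
G(21) = mex{1,1,1} = 0
G(22) = mex{2,2,1} = 0
G(23) = mex{0,2,2} = 1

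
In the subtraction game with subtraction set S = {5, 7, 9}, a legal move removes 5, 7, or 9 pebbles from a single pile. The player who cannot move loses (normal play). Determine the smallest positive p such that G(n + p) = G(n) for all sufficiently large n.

14

n :  0  1  2  3  4  5  6  7  8  9 10 11 12 13 14 15 16 17 18 19 20 21 22 23 24 25 26 27 28 29
G :  0  0  0  0  0  1  1  1  1  1  2  2  2  2  0  0  0  0  0  1  1  1  1  1  2  2  2  2  0  0
G(n+14) = G(n) holds for n = 0,…,8 (a full window of length max(S) = 9), so the sequence is purely periodic with period 14.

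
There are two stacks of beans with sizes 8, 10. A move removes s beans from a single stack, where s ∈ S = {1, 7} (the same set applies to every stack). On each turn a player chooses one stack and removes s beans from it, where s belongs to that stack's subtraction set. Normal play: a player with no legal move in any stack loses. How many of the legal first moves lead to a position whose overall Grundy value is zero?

0

All stacks use S = {1, 7}:
G(0) = 0
G(1) = mex{0} = 1
G(2) = mex{1} = 0
G(3) = mex{0} = 1
G(4) = mex{1} = 0
G(5) = mex{0} = 1
G(6) = mex{1} = 0
G(7) = mex{0,0} = 1
G(8) = mex{1,1} = 0
G(9) = mex{0,0} = 1
G(10) = mex{1,1} = 0
Stack A: G(8) = 0.
Stack B: G(10) = 0.
Combined Grundy value = 0 ⊕ 0 = 0.
A winning move leaves total XOR = 0, i.e. changes one component's Grundy value g to g ⊕ X where X is the current total.
Stack A: target g' = 0⊕0 = 0, but every legal move changes the Grundy value (mex property), so 0 moves.
Stack B: target g' = 0⊕0 = 0, but every legal move changes the Grundy value (mex property), so 0 moves.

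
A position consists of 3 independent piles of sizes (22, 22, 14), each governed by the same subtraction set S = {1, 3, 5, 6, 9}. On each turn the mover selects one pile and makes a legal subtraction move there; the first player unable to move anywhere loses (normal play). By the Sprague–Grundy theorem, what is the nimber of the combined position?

All piles use S = {1, 3, 5, 6, 9}:
n :  0  1  2  3  4  5  6  7  8  9 10 11 12 13 14 15 16 17 18 19 20 21 22
G :  0  1  0  1  0  1  2  3  2  3  2  3  0  1  0  1  0  1  2  3  2  3  2
Pile A: G(22) = 2.
Pile B: G(22) = 2.
Pile C: G(14) = 0.
Combined Grundy value = 2 ⊕ 2 ⊕ 0 = 0.

0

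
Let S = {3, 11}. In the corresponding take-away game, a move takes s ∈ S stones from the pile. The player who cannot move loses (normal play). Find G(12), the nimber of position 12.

2

n :  0  1  2  3  4  5  6  7  8  9 10 11 12
G :  0  0  0  1  1  1  0  0  0  1  1  1  2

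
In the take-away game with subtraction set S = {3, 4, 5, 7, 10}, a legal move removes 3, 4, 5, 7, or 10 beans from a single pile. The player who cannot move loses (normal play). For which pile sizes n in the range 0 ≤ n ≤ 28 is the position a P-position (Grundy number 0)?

0, 1, 2, 13, 14, 15, 26, 27, 28

n :  0  1  2  3  4  5  6  7  8  9 10 11 12 13 14 15 16 17 18 19 20 21 22 23 24 25 26 27 28
G :  0  0  0  1  1  1  2  2  2  3  3  3  4  0  0  0  1  1  1  2  2  2  3  3  3  4  0  0  0
P-positions are exactly the n with G(n) = 0.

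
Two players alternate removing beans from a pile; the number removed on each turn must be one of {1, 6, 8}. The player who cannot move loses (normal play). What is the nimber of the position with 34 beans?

n :  0  1  2  3  4  5  6  7  8  9 10 11 12 13 14 15 16 17 18 19 20 21 22 23 24 25 26 27 28 29 30 31 32 33 34
G :  0  1  0  1  0  1  2  0  1  0  1  0  1  2  0  1  0  1  0  1  2  0  1  0  1  0  1  2  0  1  0  1  0  1  2

2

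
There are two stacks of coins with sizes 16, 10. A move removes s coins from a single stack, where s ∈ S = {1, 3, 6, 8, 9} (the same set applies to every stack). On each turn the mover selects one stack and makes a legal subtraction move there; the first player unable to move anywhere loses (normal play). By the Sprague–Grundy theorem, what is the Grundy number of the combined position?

2

All stacks use S = {1, 3, 6, 8, 9}:
G(0) = 0
G(1) = mex{0} = 1
G(2) = mex{1} = 0
G(3) = mex{0,0} = 1
G(4) = mex{1,1} = 0
G(5) = mex{0,0} = 1
G(6) = mex{1,1,0} = 2
G(7) = mex{2,0,1} = 3
G(8) = mex{3,1,0,0} = 2
G(9) = mex{2,2,1,1,0} = 3
G(10) = mex{3,3,0,0,1} = 2
G(11) = mex{2,2,1,1,0} = 3
G(12) = mex{3,3,2,0,1} = 4
G(13) = mex{4,2,3,1,0} = 5
G(14) = mex{5,3,2,2,1} = 0
G(15) = mex{0,4,3,3,2} = 1
G(16) = mex{1,5,2,2,3} = 0
Stack A: G(16) = 0.
Stack B: G(10) = 2.
Combined Grundy value = 0 ⊕ 2 = 2.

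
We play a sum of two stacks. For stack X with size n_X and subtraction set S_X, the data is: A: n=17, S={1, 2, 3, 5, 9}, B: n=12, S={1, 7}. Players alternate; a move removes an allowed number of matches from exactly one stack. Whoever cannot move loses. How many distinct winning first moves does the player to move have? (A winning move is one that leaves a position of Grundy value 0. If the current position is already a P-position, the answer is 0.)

Stack A, S = {1, 2, 3, 5, 9}:
n :  0  1  2  3  4  5  6  7  8  9 10 11 12 13 14 15 16 17
G :  0  1  2  3  0  1  2  3  0  1  2  3  0  1  2  3  0  1
G_A(17) = 1.
Stack B, S = {1, 7}:
n :  0  1  2  3  4  5  6  7  8  9 10 11 12
G :  0  1  0  1  0  1  0  1  0  1  0  1  0
G_B(12) = 0.
Combined Grundy value = 1 ⊕ 0 = 1.
A winning move leaves total XOR = 0, i.e. changes one component's Grundy value g to g ⊕ X where X is the current total.
Stack A: need g' = 1⊕1 = 0. Options: 17−1→G=0, 17−2→G=3, 17−3→G=2, 17−5→G=0, 17−9→G=0. Hits: 3.
Stack B: need g' = 0⊕1 = 1. Options: 12−1→G=1, 12−7→G=1. Hits: 2.

5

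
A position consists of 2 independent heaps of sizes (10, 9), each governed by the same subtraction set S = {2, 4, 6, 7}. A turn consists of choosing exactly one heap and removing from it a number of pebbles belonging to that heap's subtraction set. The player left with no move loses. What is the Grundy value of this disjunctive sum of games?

All heaps use S = {2, 4, 6, 7}:
G(0) = 0
G(1) = mex{} = 0
G(2) = mex{0} = 1
G(3) = mex{0} = 1
G(4) = mex{1,0} = 2
G(5) = mex{1,0} = 2
G(6) = mex{2,1,0} = 3
G(7) = mex{2,1,0,0} = 3
G(8) = mex{3,2,1,0} = 4
G(9) = mex{3,2,1,1} = 0
G(10) = mex{4,3,2,1} = 0
Heap A: G(10) = 0.
Heap B: G(9) = 0.
Combined Grundy value = 0 ⊕ 0 = 0.

0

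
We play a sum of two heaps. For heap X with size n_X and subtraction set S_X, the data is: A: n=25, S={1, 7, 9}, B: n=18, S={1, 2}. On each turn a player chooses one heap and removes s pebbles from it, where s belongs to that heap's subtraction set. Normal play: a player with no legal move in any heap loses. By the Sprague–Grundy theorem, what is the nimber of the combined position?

1

Heap A, S = {1, 7, 9}:
G(0) = 0
G(1) = mex{0} = 1
G(2) = mex{1} = 0
G(3) = mex{0} = 1
G(4) = mex{1} = 0
G(5) = mex{0} = 1
G(6) = mex{1} = 0
G(7) = mex{0,0} = 1
G(8) = mex{1,1} = 0
G(9) = mex{0,0,0} = 1
G(10) = mex{1,1,1} = 0
G(11) = mex{0,0,0} = 1
G(12) = mex{1,1,1} = 0
G(13) = mex{0,0,0} = 1
G(14) = mex{1,1,1} = 0
G(15) = mex{0,0,0} = 1
G(16) = mex{1,1,1} = 0
G(17) = mex{0,0,0} = 1
G(18) = mex{1,1,1} = 0
G(19) = mex{0,0,0} = 1
G(20) = mex{1,1,1} = 0
G(21) = mex{0,0,0} = 1
G(22) = mex{1,1,1} = 0
G(23) = mex{0,0,0} = 1
G(24) = mex{1,1,1} = 0
G(25) = mex{0,0,0} = 1
G_A(25) = 1.
Heap B, S = {1, 2}:
G(0) = 0
G(1) = mex{0} = 1
G(2) = mex{1,0} = 2
G(3) = mex{2,1} = 0
G(4) = mex{0,2} = 1
G(5) = mex{1,0} = 2
G(6) = mex{2,1} = 0
G(7) = mex{0,2} = 1
G(8) = mex{1,0} = 2
G(9) = mex{2,1} = 0
G(10) = mex{0,2} = 1
G(11) = mex{1,0} = 2
G(12) = mex{2,1} = 0
G(13) = mex{0,2} = 1
G(14) = mex{1,0} = 2
G(15) = mex{2,1} = 0
G(16) = mex{0,2} = 1
G(17) = mex{1,0} = 2
G(18) = mex{2,1} = 0
G_B(18) = 0.
Combined Grundy value = 1 ⊕ 0 = 1.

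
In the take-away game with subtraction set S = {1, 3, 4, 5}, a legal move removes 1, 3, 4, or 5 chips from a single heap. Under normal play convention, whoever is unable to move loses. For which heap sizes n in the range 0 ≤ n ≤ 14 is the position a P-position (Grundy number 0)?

n :  0  1  2  3  4  5  6  7  8  9 10 11 12 13 14
G :  0  1  0  1  2  3  2  3  0  1  0  1  2  3  2
P-positions are exactly the n with G(n) = 0.

0, 2, 8, 10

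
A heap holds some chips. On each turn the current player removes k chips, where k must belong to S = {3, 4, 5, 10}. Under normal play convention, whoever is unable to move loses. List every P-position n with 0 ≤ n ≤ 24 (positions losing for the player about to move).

G(0) = 0
G(1) = mex{} = 0
G(2) = mex{} = 0
G(3) = mex{0} = 1
G(4) = mex{0,0} = 1
G(5) = mex{0,0,0} = 1
G(6) = mex{1,0,0} = 2
G(7) = mex{1,1,0} = 2
G(8) = mex{1,1,1} = 0
G(9) = mex{2,1,1} = 0
G(10) = mex{2,2,1,0} = 3
G(11) = mex{0,2,2,0} = 1
G(12) = mex{0,0,2,0} = 1
G(13) = mex{3,0,0,1} = 2
G(14) = mex{1,3,0,1} = 2
G(15) = mex{1,1,3,1} = 0
G(16) = mex{2,1,1,2} = 0
G(17) = mex{2,2,1,2} = 0
G(18) = mex{0,2,2,0} = 1
G(19) = mex{0,0,2,0} = 1
G(20) = mex{0,0,0,3} = 1
G(21) = mex{1,0,0,1} = 2
G(22) = mex{1,1,0,1} = 2
G(23) = mex{1,1,1,2} = 0
G(24) = mex{2,1,1,2} = 0
P-positions are exactly the n with G(n) = 0.

0, 1, 2, 8, 9, 15, 16, 17, 23, 24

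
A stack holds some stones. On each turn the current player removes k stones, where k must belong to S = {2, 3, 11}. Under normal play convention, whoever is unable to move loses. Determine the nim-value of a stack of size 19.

0

G(0) = 0
G(1) = mex{} = 0
G(2) = mex{0} = 1
G(3) = mex{0,0} = 1
G(4) = mex{1,0} = 2
G(5) = mex{1,1} = 0
G(6) = mex{2,1} = 0
G(7) = mex{0,2} = 1
G(8) = mex{0,0} = 1
G(9) = mex{1,0} = 2
G(10) = mex{1,1} = 0
G(11) = mex{2,1,0} = 3
G(12) = mex{0,2,0} = 1
G(13) = mex{3,0,1} = 2
G(14) = mex{1,3,1} = 0
G(15) = mex{2,1,2} = 0
G(16) = mex{0,2,0} = 1
G(17) = mex{0,0,0} = 1
G(18) = mex{1,0,1} = 2
G(19) = mex{1,1,1} = 0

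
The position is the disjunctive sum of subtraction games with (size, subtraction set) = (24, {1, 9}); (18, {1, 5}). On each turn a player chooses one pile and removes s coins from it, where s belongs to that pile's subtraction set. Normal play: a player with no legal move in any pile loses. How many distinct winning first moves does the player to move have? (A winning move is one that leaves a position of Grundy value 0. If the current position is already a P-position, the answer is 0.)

0

Pile A, S = {1, 9}:
G(0) = 0
G(1) = mex{0} = 1
G(2) = mex{1} = 0
G(3) = mex{0} = 1
G(4) = mex{1} = 0
G(5) = mex{0} = 1
G(6) = mex{1} = 0
G(7) = mex{0} = 1
G(8) = mex{1} = 0
G(9) = mex{0,0} = 1
G(10) = mex{1,1} = 0
G(11) = mex{0,0} = 1
G(12) = mex{1,1} = 0
G(13) = mex{0,0} = 1
G(14) = mex{1,1} = 0
G(15) = mex{0,0} = 1
G(16) = mex{1,1} = 0
G(17) = mex{0,0} = 1
G(18) = mex{1,1} = 0
G(19) = mex{0,0} = 1
G(20) = mex{1,1} = 0
G(21) = mex{0,0} = 1
G(22) = mex{1,1} = 0
G(23) = mex{0,0} = 1
G(24) = mex{1,1} = 0
G_A(24) = 0.
Pile B, S = {1, 5}:
n :  0  1  2  3  4  5  6  7  8  9 10 11 12 13 14 15 16 17 18
G :  0  1  0  1  0  1  0  1  0  1  0  1  0  1  0  1  0  1  0
G_B(18) = 0.
Combined Grundy value = 0 ⊕ 0 = 0.
A winning move leaves total XOR = 0, i.e. changes one component's Grundy value g to g ⊕ X where X is the current total.
Pile A: target g' = 0⊕0 = 0, but every legal move changes the Grundy value (mex property), so 0 moves.
Pile B: target g' = 0⊕0 = 0, but every legal move changes the Grundy value (mex property), so 0 moves.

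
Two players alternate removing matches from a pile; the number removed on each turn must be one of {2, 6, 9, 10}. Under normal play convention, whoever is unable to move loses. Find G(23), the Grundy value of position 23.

n :  0  1  2  3  4  5  6  7  8  9 10 11 12 13 14 15 16 17 18 19 20 21 22 23
G :  0  0  1  1  0  0  1  1  0  2  1  3  0  2  1  3  0  2  1  0  0  1  1  0

0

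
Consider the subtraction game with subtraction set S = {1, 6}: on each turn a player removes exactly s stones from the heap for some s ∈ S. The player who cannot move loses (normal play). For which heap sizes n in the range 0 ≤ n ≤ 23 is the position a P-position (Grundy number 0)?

0, 2, 4, 7, 9, 11, 14, 16, 18, 21, 23

n :  0  1  2  3  4  5  6  7  8  9 10 11 12 13 14 15 16 17 18 19 20 21 22 23
G :  0  1  0  1  0  1  2  0  1  0  1  0  1  2  0  1  0  1  0  1  2  0  1  0
P-positions are exactly the n with G(n) = 0.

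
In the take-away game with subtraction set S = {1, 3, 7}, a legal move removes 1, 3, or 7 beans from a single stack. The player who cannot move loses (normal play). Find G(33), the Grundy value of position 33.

1

n :  0  1  2  3  4  5  6  7  8  9 10 11 12 13 14 15 16 17 18 19 20 21 22 23 24 25 26 27 28 29 30 31 32 33
G :  0  1  0  1  0  1  0  1  0  1  0  1  0  1  0  1  0  1  0  1  0  1  0  1  0  1  0  1  0  1  0  1  0  1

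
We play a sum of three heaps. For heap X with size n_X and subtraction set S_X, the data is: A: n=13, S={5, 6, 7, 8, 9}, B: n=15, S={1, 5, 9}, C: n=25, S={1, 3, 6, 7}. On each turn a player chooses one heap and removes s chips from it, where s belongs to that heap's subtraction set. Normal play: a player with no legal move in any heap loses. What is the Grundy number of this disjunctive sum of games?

2

Heap A, S = {5, 6, 7, 8, 9}:
n :  0  1  2  3  4  5  6  7  8  9 10 11 12 13
G :  0  0  0  0  0  1  1  1  1  1  2  2  2  2
G_A(13) = 2.
Heap B, S = {1, 5, 9}:
n :  0  1  2  3  4  5  6  7  8  9 10 11 12 13 14 15
G :  0  1  0  1  0  1  0  1  0  1  0  1  0  1  0  1
G_B(15) = 1.
Heap C, S = {1, 3, 6, 7}:
n :  0  1  2  3  4  5  6  7  8  9 10 11 12 13 14 15 16 17 18 19 20 21 22 23 24 25
G :  0  1  0  1  0  1  2  3  2  3  2  3  0  1  0  1  0  1  2  3  2  3  2  3  0  1
G_C(25) = 1.
Combined Grundy value = 2 ⊕ 1 ⊕ 1 = 2.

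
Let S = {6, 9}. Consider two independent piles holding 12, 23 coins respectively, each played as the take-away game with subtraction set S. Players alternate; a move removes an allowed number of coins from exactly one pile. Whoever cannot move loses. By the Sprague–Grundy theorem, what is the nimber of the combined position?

3

All piles use S = {6, 9}:
G(0) = 0
G(1) = mex{} = 0
G(2) = mex{} = 0
G(3) = mex{} = 0
G(4) = mex{} = 0
G(5) = mex{} = 0
G(6) = mex{0} = 1
G(7) = mex{0} = 1
G(8) = mex{0} = 1
G(9) = mex{0,0} = 1
G(10) = mex{0,0} = 1
G(11) = mex{0,0} = 1
G(12) = mex{1,0} = 2
G(13) = mex{1,0} = 2
G(14) = mex{1,0} = 2
G(15) = mex{1,1} = 0
G(16) = mex{1,1} = 0
G(17) = mex{1,1} = 0
G(18) = mex{2,1} = 0
G(19) = mex{2,1} = 0
G(20) = mex{2,1} = 0
G(21) = mex{0,2} = 1
G(22) = mex{0,2} = 1
G(23) = mex{0,2} = 1
Pile A: G(12) = 2.
Pile B: G(23) = 1.
Combined Grundy value = 2 ⊕ 1 = 3.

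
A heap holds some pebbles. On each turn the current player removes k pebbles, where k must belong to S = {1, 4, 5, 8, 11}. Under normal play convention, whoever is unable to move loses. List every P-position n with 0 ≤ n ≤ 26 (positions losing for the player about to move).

0, 2, 9, 12, 15, 18, 21, 24

G(0) = 0
G(1) = mex{0} = 1
G(2) = mex{1} = 0
G(3) = mex{0} = 1
G(4) = mex{1,0} = 2
G(5) = mex{2,1,0} = 3
G(6) = mex{3,0,1} = 2
G(7) = mex{2,1,0} = 3
G(8) = mex{3,2,1,0} = 4
G(9) = mex{4,3,2,1} = 0
G(10) = mex{0,2,3,0} = 1
G(11) = mex{1,3,2,1,0} = 4
G(12) = mex{4,4,3,2,1} = 0
G(13) = mex{0,0,4,3,0} = 1
G(14) = mex{1,1,0,2,1} = 3
G(15) = mex{3,4,1,3,2} = 0
G(16) = mex{0,0,4,4,3} = 1
G(17) = mex{1,1,0,0,2} = 3
G(18) = mex{3,3,1,1,3} = 0
G(19) = mex{0,0,3,4,4} = 1
G(20) = mex{1,1,0,0,0} = 2
G(21) = mex{2,3,1,1,1} = 0
G(22) = mex{0,0,3,3,4} = 1
G(23) = mex{1,1,0,0,0} = 2
G(24) = mex{2,2,1,1,1} = 0
G(25) = mex{0,0,2,3,3} = 1
G(26) = mex{1,1,0,0,0} = 2
P-positions are exactly the n with G(n) = 0.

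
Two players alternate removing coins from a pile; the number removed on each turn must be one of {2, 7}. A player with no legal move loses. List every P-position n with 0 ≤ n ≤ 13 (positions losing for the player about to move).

n :  0  1  2  3  4  5  6  7  8  9 10 11 12 13
G :  0  0  1  1  0  0  1  1  2  0  0  1  1  0
P-positions are exactly the n with G(n) = 0.

0, 1, 4, 5, 9, 10, 13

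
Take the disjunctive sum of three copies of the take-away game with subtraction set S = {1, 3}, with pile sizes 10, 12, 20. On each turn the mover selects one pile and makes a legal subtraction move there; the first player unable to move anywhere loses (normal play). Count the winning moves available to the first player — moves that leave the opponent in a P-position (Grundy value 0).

0

All piles use S = {1, 3}:
n :  0  1  2  3  4  5  6  7  8  9 10 11 12 13 14 15 16 17 18 19 20
G :  0  1  0  1  0  1  0  1  0  1  0  1  0  1  0  1  0  1  0  1  0
Pile A: G(10) = 0.
Pile B: G(12) = 0.
Pile C: G(20) = 0.
Combined Grundy value = 0 ⊕ 0 ⊕ 0 = 0.
A winning move leaves total XOR = 0, i.e. changes one component's Grundy value g to g ⊕ X where X is the current total.
Pile A: target g' = 0⊕0 = 0, but every legal move changes the Grundy value (mex property), so 0 moves.
Pile B: target g' = 0⊕0 = 0, but every legal move changes the Grundy value (mex property), so 0 moves.
Pile C: target g' = 0⊕0 = 0, but every legal move changes the Grundy value (mex property), so 0 moves.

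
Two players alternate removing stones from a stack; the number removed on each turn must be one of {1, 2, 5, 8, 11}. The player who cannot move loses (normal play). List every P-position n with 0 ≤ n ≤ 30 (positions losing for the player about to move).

G(0) = 0
G(1) = mex{0} = 1
G(2) = mex{1,0} = 2
G(3) = mex{2,1} = 0
G(4) = mex{0,2} = 1
G(5) = mex{1,0,0} = 2
G(6) = mex{2,1,1} = 0
G(7) = mex{0,2,2} = 1
G(8) = mex{1,0,0,0} = 2
G(9) = mex{2,1,1,1} = 0
G(10) = mex{0,2,2,2} = 1
G(11) = mex{1,0,0,0,0} = 2
G(12) = mex{2,1,1,1,1} = 0
G(13) = mex{0,2,2,2,2} = 1
G(14) = mex{1,0,0,0,0} = 2
G(15) = mex{2,1,1,1,1} = 0
G(16) = mex{0,2,2,2,2} = 1
G(17) = mex{1,0,0,0,0} = 2
G(18) = mex{2,1,1,1,1} = 0
G(19) = mex{0,2,2,2,2} = 1
G(20) = mex{1,0,0,0,0} = 2
G(21) = mex{2,1,1,1,1} = 0
G(22) = mex{0,2,2,2,2} = 1
G(23) = mex{1,0,0,0,0} = 2
G(24) = mex{2,1,1,1,1} = 0
G(25) = mex{0,2,2,2,2} = 1
G(26) = mex{1,0,0,0,0} = 2
G(27) = mex{2,1,1,1,1} = 0
G(28) = mex{0,2,2,2,2} = 1
G(29) = mex{1,0,0,0,0} = 2
G(30) = mex{2,1,1,1,1} = 0
P-positions are exactly the n with G(n) = 0.

0, 3, 6, 9, 12, 15, 18, 21, 24, 27, 30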